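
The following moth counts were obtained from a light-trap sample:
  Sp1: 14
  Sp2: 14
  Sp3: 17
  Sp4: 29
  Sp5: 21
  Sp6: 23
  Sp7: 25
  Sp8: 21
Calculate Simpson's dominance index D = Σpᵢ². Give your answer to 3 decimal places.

0.132

Total N = 14+14+17+29+21+23+25+21 = 164, so the proportions are 0.08537, 0.08537, 0.10366, 0.17683, 0.12805, 0.14024, 0.15244, 0.12805 (working shown to 5 dp, full precision carried).
D = 0.08537² + 0.08537² + 0.10366² + 0.17683² + 0.12805² + 0.14024² + 0.15244² + 0.12805² = 0.00729 + 0.00729 + 0.01075 + 0.03127 + 0.01640 + 0.01967 + 0.02324 + 0.01640 = 0.13229.
To 3 decimal places, D = 0.132.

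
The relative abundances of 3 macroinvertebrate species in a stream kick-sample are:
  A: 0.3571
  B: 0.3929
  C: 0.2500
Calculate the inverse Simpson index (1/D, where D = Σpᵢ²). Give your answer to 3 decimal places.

2.904

D = 0.3571² + 0.3929² + 0.25² = 0.127520 + 0.154370 + 0.062500 = 0.344391 (working shown to 6 dp, full precision carried).
So 1/D = 2.90368, i.e. 2.904 to 3 decimal places.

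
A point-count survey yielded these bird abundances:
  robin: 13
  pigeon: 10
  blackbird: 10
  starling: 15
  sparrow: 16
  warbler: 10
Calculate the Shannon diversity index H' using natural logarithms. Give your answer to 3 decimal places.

Total N = 13+10+10+15+16+10 = 74, so the proportions are 0.17568, 0.13514, 0.13514, 0.2027, 0.21622, 0.13514 (working shown to 5 dp, full precision carried).
Each pᵢ ln pᵢ term: 0.17568×(-1.73912)=-0.30552, 0.13514×(-2.00148)=-0.27047, 0.13514×(-2.00148)=-0.27047, 0.2027×(-1.59601)=-0.32352, 0.21622×(-1.53148)=-0.33113, 0.13514×(-2.00148)=-0.27047.
Sum = -1.77158, so H' = 1.772.

1.772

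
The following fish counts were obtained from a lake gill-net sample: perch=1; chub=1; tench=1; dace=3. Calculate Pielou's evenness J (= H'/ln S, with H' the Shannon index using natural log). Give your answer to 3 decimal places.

Total N = 1+1+1+3 = 6, so the proportions are 0.16667, 0.16667, 0.16667, 0.5 (working shown to 5 dp, full precision carried).
H' = −Σ pᵢ ln pᵢ = −((-0.29863) + (-0.29863) + (-0.29863) + (-0.34657)) = 1.24245.
With S = 4 species, ln S = 1.38629, so J = 1.24245/1.38629 = 0.89624, i.e. 0.896 to 3 decimal places.

0.896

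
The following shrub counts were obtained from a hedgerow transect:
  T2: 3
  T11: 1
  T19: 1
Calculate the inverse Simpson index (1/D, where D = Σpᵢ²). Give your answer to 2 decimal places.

Total N = 3+1+1 = 5, so the proportions are 0.6, 0.2, 0.2 (working shown to 5 dp, full precision carried).
D = 0.6² + 0.2² + 0.2² = 0.36000 + 0.04000 + 0.04000 = 0.44000.
So 1/D = 2.2727, i.e. 2.27 to 2 decimal places.

2.27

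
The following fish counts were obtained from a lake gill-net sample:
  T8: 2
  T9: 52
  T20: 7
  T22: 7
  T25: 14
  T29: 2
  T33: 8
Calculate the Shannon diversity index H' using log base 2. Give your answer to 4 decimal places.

Total N = 2+52+7+7+14+2+8 = 92, so the proportions are 0.021739, 0.565217, 0.076087, 0.076087, 0.152174, 0.021739, 0.086957 (working shown to 6 dp, full precision carried).
Each pᵢ log₂ pᵢ term: 0.021739×(-5.523562)=-0.120077, 0.565217×(-0.823122)=-0.465243, 0.076087×(-3.716207)=-0.282755, 0.076087×(-3.716207)=-0.282755, 0.152174×(-2.716207)=-0.413336, 0.021739×(-5.523562)=-0.120077, 0.086957×(-3.523562)=-0.306397.
Sum = -1.990640, so H' = 1.9906.

1.9906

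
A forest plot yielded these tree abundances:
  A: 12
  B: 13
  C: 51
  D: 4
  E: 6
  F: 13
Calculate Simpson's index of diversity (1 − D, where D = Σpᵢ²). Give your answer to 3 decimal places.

0.680

Total N = 12+13+51+4+6+13 = 99, so the proportions are 0.12121, 0.13131, 0.51515, 0.0404, 0.06061, 0.13131 (working shown to 5 dp, full precision carried).
D = 0.12121² + 0.13131² + 0.51515² + 0.0404² + 0.06061² + 0.13131² = 0.01469 + 0.01724 + 0.26538 + 0.00163 + 0.00367 + 0.01724 = 0.31987.
So 1 − D = 0.68013, i.e. 0.680 to 3 decimal places.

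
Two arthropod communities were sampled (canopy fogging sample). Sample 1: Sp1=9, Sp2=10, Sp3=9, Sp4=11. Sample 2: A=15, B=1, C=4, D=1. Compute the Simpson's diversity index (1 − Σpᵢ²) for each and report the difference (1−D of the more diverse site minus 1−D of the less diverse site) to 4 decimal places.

0.2992

Sample 1: N=39, proportions 0.230769, 0.25641, 0.230769, 0.282051, giving 1−D = 0.748192 (working shown to 6 dp, full precision carried).
Sample 2: N=21, proportions 0.714286, 0.047619, 0.190476, 0.047619, giving 1−D = 0.448980.
Difference = |0.748192 − 0.448980| = 0.299212, i.e. 0.2992 to 4 decimal places.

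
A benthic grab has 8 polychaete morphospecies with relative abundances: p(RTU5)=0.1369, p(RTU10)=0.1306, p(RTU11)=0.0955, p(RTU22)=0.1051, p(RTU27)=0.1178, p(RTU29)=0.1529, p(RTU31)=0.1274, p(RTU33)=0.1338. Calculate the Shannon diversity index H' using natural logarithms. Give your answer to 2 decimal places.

Each pᵢ ln pᵢ term (working shown to 4 dp, full precision carried): 0.1369×(-1.9885)=-0.2722, 0.1306×(-2.0356)=-0.2659, 0.0955×(-2.3486)=-0.2243, 0.1051×(-2.2528)=-0.2368, 0.1178×(-2.1388)=-0.2519, 0.1529×(-1.8780)=-0.2871, 0.1274×(-2.0604)=-0.2625, 0.1338×(-2.0114)=-0.2691.
Sum = -2.0699, so H' = 2.07.

2.07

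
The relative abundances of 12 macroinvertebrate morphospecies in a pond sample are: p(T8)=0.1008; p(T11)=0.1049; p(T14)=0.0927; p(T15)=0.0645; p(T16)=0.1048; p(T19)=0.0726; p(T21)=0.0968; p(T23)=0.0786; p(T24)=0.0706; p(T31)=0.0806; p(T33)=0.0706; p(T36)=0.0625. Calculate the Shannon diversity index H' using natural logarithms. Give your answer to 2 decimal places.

2.47

Each pᵢ ln pᵢ term (working shown to 4 dp, full precision carried): 0.1008×(-2.2946)=-0.2313, 0.1049×(-2.2547)=-0.2365, 0.0927×(-2.3784)=-0.2205, 0.0645×(-2.7411)=-0.1768, 0.1048×(-2.2557)=-0.2364, 0.0726×(-2.6228)=-0.1904, 0.0968×(-2.3351)=-0.2260, 0.0786×(-2.5434)=-0.1999, 0.0706×(-2.6507)=-0.1871, 0.0806×(-2.5183)=-0.2030, 0.0706×(-2.6507)=-0.1871, 0.0625×(-2.7726)=-0.1733.
Sum = -2.4684, so H' = 2.47.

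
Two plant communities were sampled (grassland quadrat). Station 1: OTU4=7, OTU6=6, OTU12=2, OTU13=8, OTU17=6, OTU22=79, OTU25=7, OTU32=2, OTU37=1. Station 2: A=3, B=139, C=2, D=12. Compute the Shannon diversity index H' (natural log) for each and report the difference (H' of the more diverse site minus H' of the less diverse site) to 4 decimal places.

Station 1: N=118, proportions 0.059322, 0.050847, 0.016949, 0.067797, 0.050847, 0.669492, 0.059322, 0.016949, 0.008475, giving H' = 1.267817 (working shown to 6 dp, full precision carried).
Station 2: N=156, proportions 0.019231, 0.891026, 0.012821, 0.076923, giving H' = 0.431953.
Difference = |1.267817 − 0.431953| = 0.835864, i.e. 0.8359 to 4 decimal places.

0.8359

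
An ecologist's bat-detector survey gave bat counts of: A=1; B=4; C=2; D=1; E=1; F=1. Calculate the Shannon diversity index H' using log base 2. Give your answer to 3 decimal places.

2.322

Total N = 1+4+2+1+1+1 = 10, so the proportions are 0.1, 0.4, 0.2, 0.1, 0.1, 0.1 (working shown to 5 dp, full precision carried).
Each pᵢ log₂ pᵢ term: 0.1×(-3.32193)=-0.33219, 0.4×(-1.32193)=-0.52877, 0.2×(-2.32193)=-0.46439, 0.1×(-3.32193)=-0.33219, 0.1×(-3.32193)=-0.33219, 0.1×(-3.32193)=-0.33219.
Sum = -2.32193, so H' = 2.322.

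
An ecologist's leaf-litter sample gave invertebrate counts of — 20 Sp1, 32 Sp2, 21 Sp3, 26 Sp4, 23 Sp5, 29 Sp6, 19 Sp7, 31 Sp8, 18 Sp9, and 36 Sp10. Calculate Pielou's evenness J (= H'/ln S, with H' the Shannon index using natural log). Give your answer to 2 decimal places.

Total N = 20+32+21+26+23+29+19+31+18+36 = 255, so the proportions are 0.0784, 0.1255, 0.0824, 0.102, 0.0902, 0.1137, 0.0745, 0.1216, 0.0706, 0.1412 (working shown to 4 dp, full precision carried).
H' = −Σ pᵢ ln pᵢ = −((-0.1996) + (-0.2605) + (-0.2056) + (-0.2328) + (-0.2170) + (-0.2472) + (-0.1935) + (-0.2562) + (-0.1871) + (-0.2764)) = 2.2759.
With S = 10 species, ln S = 2.3026, so J = 2.2759/2.3026 = 0.9884, i.e. 0.99 to 2 decimal places.

0.99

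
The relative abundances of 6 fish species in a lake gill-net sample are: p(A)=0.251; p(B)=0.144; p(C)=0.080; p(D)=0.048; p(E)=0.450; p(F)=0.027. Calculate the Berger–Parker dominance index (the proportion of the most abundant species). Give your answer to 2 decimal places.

The largest proportion is 0.45, i.e. d = 0.45 to 2 decimal places.

0.45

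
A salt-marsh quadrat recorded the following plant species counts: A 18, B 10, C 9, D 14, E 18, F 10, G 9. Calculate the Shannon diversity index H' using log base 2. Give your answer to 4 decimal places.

Total N = 18+10+9+14+18+10+9 = 88, so the proportions are 0.204545, 0.113636, 0.102273, 0.159091, 0.204545, 0.113636, 0.102273 (working shown to 6 dp, full precision carried).
Each pᵢ log₂ pᵢ term: 0.204545×(-2.289507)=-0.468308, 0.113636×(-3.137504)=-0.356534, 0.102273×(-3.289507)=-0.336427, 0.159091×(-2.652077)=-0.421921, 0.204545×(-2.289507)=-0.468308, 0.113636×(-3.137504)=-0.356534, 0.102273×(-3.289507)=-0.336427.
Sum = -2.744460, so H' = 2.7445.

2.7445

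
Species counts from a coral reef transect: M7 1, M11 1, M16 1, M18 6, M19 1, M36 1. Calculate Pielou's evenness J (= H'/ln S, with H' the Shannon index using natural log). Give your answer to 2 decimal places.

0.79

Total N = 1+1+1+6+1+1 = 11, so the proportions are 0.0909, 0.0909, 0.0909, 0.5455, 0.0909, 0.0909 (working shown to 4 dp, full precision carried).
H' = −Σ pᵢ ln pᵢ = −((-0.2180) + (-0.2180) + (-0.2180) + (-0.3306) + (-0.2180) + (-0.2180)) = 1.4206.
With S = 6 species, ln S = 1.7918, so J = 1.4206/1.7918 = 0.7928, i.e. 0.79 to 2 decimal places.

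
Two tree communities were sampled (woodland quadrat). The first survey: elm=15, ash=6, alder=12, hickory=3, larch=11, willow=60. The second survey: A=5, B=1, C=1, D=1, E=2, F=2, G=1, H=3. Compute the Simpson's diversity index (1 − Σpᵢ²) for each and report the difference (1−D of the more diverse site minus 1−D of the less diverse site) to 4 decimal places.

0.1815

The first survey: N=107, proportions 0.140187, 0.056075, 0.11215, 0.028037, 0.102804, 0.560748, giving 1−D = 0.638833 (working shown to 6 dp, full precision carried).
The second survey: N=16, proportions 0.3125, 0.0625, 0.0625, 0.0625, 0.125, 0.125, 0.0625, 0.1875, giving 1−D = 0.820312.
Difference = |0.638833 − 0.820312| = 0.181479, i.e. 0.1815 to 4 decimal places.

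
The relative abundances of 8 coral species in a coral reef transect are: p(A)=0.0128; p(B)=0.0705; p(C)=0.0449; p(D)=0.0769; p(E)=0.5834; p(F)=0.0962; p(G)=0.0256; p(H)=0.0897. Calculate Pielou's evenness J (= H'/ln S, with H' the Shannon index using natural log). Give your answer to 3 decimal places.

H' = −Σ pᵢ ln pᵢ = −((-0.05579) + (-0.18698) + (-0.13934) + (-0.19727) + (-0.31438) + (-0.22524) + (-0.09383) + (-0.21629)) = 1.42911 (working shown to 5 dp, full precision carried).
With S = 8 species, ln S = 2.07944, so J = 1.42911/2.07944 = 0.68726, i.e. 0.687 to 3 decimal places.

0.687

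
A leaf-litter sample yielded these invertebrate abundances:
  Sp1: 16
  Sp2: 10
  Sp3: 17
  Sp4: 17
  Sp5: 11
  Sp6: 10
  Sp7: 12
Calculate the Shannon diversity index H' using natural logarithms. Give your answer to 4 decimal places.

Total N = 16+10+17+17+11+10+12 = 93, so the proportions are 0.172043, 0.107527, 0.182796, 0.182796, 0.11828, 0.107527, 0.129032 (working shown to 6 dp, full precision carried).
Each pᵢ ln pᵢ term: 0.172043×(-1.760011)=-0.302798, 0.107527×(-2.230014)=-0.239786, 0.182796×(-1.699386)=-0.310640, 0.182796×(-1.699386)=-0.310640, 0.11828×(-2.134704)=-0.252492, 0.107527×(-2.230014)=-0.239786, 0.129032×(-2.047693)=-0.264218.
Sum = -1.920362, so H' = 1.9204.

1.9204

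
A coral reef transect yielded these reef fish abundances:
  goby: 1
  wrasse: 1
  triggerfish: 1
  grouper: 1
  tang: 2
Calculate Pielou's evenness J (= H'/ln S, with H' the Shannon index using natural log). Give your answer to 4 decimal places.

0.9697

Total N = 1+1+1+1+2 = 6, so the proportions are 0.166667, 0.166667, 0.166667, 0.166667, 0.333333 (working shown to 6 dp, full precision carried).
H' = −Σ pᵢ ln pᵢ = −((-0.298627) + (-0.298627) + (-0.298627) + (-0.298627) + (-0.366204)) = 1.560710.
With S = 5 species, ln S = 1.609438, so J = 1.560710/1.609438 = 0.969724, i.e. 0.9697 to 4 decimal places.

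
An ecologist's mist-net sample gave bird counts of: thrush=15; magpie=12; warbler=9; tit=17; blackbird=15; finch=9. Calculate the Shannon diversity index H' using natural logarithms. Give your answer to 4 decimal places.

1.7623

Total N = 15+12+9+17+15+9 = 77, so the proportions are 0.194805, 0.155844, 0.116883, 0.220779, 0.194805, 0.116883 (working shown to 6 dp, full precision carried).
Each pᵢ ln pᵢ term: 0.194805×(-1.635755)=-0.318654, 0.155844×(-1.858899)=-0.289699, 0.116883×(-2.146581)=-0.250899, 0.220779×(-1.510592)=-0.333507, 0.194805×(-1.635755)=-0.318654, 0.116883×(-2.146581)=-0.250899.
Sum = -1.762311, so H' = 1.7623.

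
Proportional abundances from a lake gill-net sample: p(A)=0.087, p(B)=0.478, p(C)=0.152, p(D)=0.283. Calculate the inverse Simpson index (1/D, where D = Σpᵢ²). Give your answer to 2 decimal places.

D = 0.087² + 0.478² + 0.152² + 0.283² = 0.00757 + 0.22848 + 0.02310 + 0.08009 = 0.33925 (working shown to 5 dp, full precision carried).
So 1/D = 2.9477, i.e. 2.95 to 2 decimal places.

2.95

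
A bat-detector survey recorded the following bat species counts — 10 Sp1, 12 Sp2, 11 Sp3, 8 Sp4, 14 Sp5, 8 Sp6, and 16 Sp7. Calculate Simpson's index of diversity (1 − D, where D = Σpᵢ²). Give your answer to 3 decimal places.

0.849

Total N = 10+12+11+8+14+8+16 = 79, so the proportions are 0.12658, 0.1519, 0.13924, 0.10127, 0.17722, 0.10127, 0.20253 (working shown to 5 dp, full precision carried).
D = 0.12658² + 0.1519² + 0.13924² + 0.10127² + 0.17722² + 0.10127² + 0.20253² = 0.01602 + 0.02307 + 0.01939 + 0.01025 + 0.03141 + 0.01025 + 0.04102 = 0.15142.
So 1 − D = 0.84858, i.e. 0.849 to 3 decimal places.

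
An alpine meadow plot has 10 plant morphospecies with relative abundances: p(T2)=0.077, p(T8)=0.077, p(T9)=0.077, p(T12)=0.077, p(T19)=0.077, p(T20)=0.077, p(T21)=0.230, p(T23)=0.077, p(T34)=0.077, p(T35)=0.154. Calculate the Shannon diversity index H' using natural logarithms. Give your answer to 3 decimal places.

Each pᵢ ln pᵢ term (working shown to 6 dp, full precision carried): 0.077×(-2.563950)=-0.197424, 0.077×(-2.563950)=-0.197424, 0.077×(-2.563950)=-0.197424, 0.077×(-2.563950)=-0.197424, 0.077×(-2.563950)=-0.197424, 0.077×(-2.563950)=-0.197424, 0.23×(-1.469676)=-0.338025, 0.077×(-2.563950)=-0.197424, 0.077×(-2.563950)=-0.197424, 0.154×(-1.870803)=-0.288104.
Sum = -2.205522, so H' = 2.206.

2.206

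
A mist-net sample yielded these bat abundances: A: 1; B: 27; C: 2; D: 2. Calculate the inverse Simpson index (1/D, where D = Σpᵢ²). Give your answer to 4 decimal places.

1.3875

Total N = 1+27+2+2 = 32, so the proportions are 0.03125, 0.84375, 0.0625, 0.0625 (working shown to 7 dp, full precision carried).
D = 0.03125² + 0.84375² + 0.0625² + 0.0625² = 0.0009766 + 0.7119141 + 0.0039062 + 0.0039062 = 0.7207031.
So 1/D = 1.387534, i.e. 1.3875 to 4 decimal places.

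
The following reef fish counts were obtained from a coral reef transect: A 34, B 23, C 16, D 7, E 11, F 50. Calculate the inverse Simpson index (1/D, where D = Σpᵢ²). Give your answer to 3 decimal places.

Total N = 34+23+16+7+11+50 = 141, so the proportions are 0.2411348, 0.1631206, 0.1134752, 0.0496454, 0.0780142, 0.3546099 (working shown to 7 dp, full precision carried).
D = 0.2411348² + 0.1631206² + 0.1134752² + 0.0496454² + 0.0780142² + 0.3546099² = 0.0581460 + 0.0266083 + 0.0128766 + 0.0024647 + 0.0060862 + 0.1257482 = 0.2319300.
So 1/D = 4.31165, i.e. 4.312 to 3 decimal places.

4.312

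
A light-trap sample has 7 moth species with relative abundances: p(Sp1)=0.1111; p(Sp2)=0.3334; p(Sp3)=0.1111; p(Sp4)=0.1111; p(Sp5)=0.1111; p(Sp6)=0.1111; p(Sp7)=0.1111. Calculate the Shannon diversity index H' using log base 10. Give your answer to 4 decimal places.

Each pᵢ log₁₀ pᵢ term (working shown to 6 dp, full precision carried): 0.1111×(-0.954286)=-0.106021, 0.3334×(-0.477034)=-0.159043, 0.1111×(-0.954286)=-0.106021, 0.1111×(-0.954286)=-0.106021, 0.1111×(-0.954286)=-0.106021, 0.1111×(-0.954286)=-0.106021, 0.1111×(-0.954286)=-0.106021.
Sum = -0.795170, so H' = 0.7952.

0.7952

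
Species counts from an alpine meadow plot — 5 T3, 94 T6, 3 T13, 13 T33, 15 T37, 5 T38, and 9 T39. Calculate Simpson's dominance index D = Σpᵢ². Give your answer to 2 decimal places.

0.45

Total N = 5+94+3+13+15+5+9 = 144, so the proportions are 0.0347, 0.6528, 0.0208, 0.0903, 0.1042, 0.0347, 0.0625 (working shown to 4 dp, full precision carried).
D = 0.0347² + 0.6528² + 0.0208² + 0.0903² + 0.1042² + 0.0347² + 0.0625² = 0.0012 + 0.4261 + 0.0004 + 0.0082 + 0.0109 + 0.0012 + 0.0039 = 0.4519.
To 2 decimal places, D = 0.45.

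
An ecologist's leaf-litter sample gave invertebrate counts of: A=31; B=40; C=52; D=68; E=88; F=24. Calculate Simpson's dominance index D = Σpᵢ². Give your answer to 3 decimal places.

0.198

Total N = 31+40+52+68+88+24 = 303, so the proportions are 0.10231, 0.13201, 0.17162, 0.22442, 0.29043, 0.07921 (working shown to 5 dp, full precision carried).
D = 0.10231² + 0.13201² + 0.17162² + 0.22442² + 0.29043² + 0.07921² = 0.01047 + 0.01743 + 0.02945 + 0.05037 + 0.08435 + 0.00627 = 0.19834.
To 3 decimal places, D = 0.198.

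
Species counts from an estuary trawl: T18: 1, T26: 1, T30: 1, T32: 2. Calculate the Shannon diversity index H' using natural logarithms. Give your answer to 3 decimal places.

Total N = 1+1+1+2 = 5, so the proportions are 0.2, 0.2, 0.2, 0.4 (working shown to 5 dp, full precision carried).
Each pᵢ ln pᵢ term: 0.2×(-1.60944)=-0.32189, 0.2×(-1.60944)=-0.32189, 0.2×(-1.60944)=-0.32189, 0.4×(-0.91629)=-0.36652.
Sum = -1.33218, so H' = 1.332.

1.332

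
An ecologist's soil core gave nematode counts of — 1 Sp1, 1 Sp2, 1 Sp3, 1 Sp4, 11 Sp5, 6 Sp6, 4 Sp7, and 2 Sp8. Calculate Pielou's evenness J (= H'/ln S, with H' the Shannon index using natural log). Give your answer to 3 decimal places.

0.800

Total N = 1+1+1+1+11+6+4+2 = 27, so the proportions are 0.03704, 0.03704, 0.03704, 0.03704, 0.40741, 0.22222, 0.14815, 0.07407 (working shown to 5 dp, full precision carried).
H' = −Σ pᵢ ln pᵢ = −((-0.12207) + (-0.12207) + (-0.12207) + (-0.12207) + (-0.36583) + (-0.33424) + (-0.28290) + (-0.19279)) = 1.66403.
With S = 8 species, ln S = 2.07944, so J = 1.66403/2.07944 = 0.80023, i.e. 0.800 to 3 decimal places.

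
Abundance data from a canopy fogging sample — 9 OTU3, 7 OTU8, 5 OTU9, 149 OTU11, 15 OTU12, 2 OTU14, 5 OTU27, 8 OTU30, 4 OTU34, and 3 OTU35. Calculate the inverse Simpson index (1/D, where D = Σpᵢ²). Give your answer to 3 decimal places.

1.888

Total N = 9+7+5+149+15+2+5+8+4+3 = 207, so the proportions are 0.043478, 0.033816, 0.024155, 0.719807, 0.072464, 0.009662, 0.024155, 0.038647, 0.019324, 0.014493 (working shown to 6 dp, full precision carried).
D = 0.043478² + 0.033816² + 0.024155² + 0.719807² + 0.072464² + 0.009662² + 0.024155² + 0.038647² + 0.019324² + 0.014493² = 0.001890 + 0.001144 + 0.000583 + 0.518122 + 0.005251 + 0.000093 + 0.000583 + 0.001494 + 0.000373 + 0.000210 = 0.529744.
So 1/D = 1.88770, i.e. 1.888 to 3 decimal places.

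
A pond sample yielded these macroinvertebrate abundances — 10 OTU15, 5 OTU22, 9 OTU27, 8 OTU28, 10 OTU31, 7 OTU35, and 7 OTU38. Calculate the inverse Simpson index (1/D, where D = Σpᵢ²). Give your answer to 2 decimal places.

6.70

Total N = 10+5+9+8+10+7+7 = 56, so the proportions are 0.178571, 0.089286, 0.160714, 0.142857, 0.178571, 0.125, 0.125 (working shown to 6 dp, full precision carried).
D = 0.178571² + 0.089286² + 0.160714² + 0.142857² + 0.178571² + 0.125² + 0.125² = 0.031888 + 0.007972 + 0.025829 + 0.020408 + 0.031888 + 0.015625 + 0.015625 = 0.149235.
So 1/D = 6.7009, i.e. 6.70 to 2 decimal places.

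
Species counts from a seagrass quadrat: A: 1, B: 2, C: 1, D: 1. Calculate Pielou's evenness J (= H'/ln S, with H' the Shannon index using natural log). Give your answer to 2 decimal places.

0.96

Total N = 1+2+1+1 = 5, so the proportions are 0.2, 0.4, 0.2, 0.2 (working shown to 4 dp, full precision carried).
H' = −Σ pᵢ ln pᵢ = −((-0.3219) + (-0.3665) + (-0.3219) + (-0.3219)) = 1.3322.
With S = 4 species, ln S = 1.3863, so J = 1.3322/1.3863 = 0.9610, i.e. 0.96 to 2 decimal places.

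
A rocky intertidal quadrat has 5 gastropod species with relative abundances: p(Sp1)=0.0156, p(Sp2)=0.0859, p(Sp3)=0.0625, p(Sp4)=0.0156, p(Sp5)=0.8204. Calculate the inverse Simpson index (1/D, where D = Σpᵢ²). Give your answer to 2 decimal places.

D = 0.0156² + 0.0859² + 0.0625² + 0.0156² + 0.8204² = 0.00024 + 0.00738 + 0.00391 + 0.00024 + 0.67306 = 0.68483 (working shown to 5 dp, full precision carried).
So 1/D = 1.4602, i.e. 1.46 to 2 decimal places.

1.46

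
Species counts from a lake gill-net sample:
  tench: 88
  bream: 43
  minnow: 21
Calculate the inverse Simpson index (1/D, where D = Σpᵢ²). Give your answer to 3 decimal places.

Total N = 88+43+21 = 152, so the proportions are 0.578947, 0.282895, 0.138158 (working shown to 6 dp, full precision carried).
D = 0.578947² + 0.282895² + 0.138158² = 0.335180 + 0.080029 + 0.019088 = 0.434297.
So 1/D = 2.30257, i.e. 2.303 to 3 decimal places.

2.303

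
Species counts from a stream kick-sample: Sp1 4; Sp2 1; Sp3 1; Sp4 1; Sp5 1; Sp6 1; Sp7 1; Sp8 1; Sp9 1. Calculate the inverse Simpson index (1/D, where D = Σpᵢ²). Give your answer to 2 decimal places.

6.00

Total N = 4+1+1+1+1+1+1+1+1 = 12, so the proportions are 0.333333, 0.083333, 0.083333, 0.083333, 0.083333, 0.083333, 0.083333, 0.083333, 0.083333 (working shown to 6 dp, full precision carried).
D = 0.333333² + 0.083333² + 0.083333² + 0.083333² + 0.083333² + 0.083333² + 0.083333² + 0.083333² + 0.083333² = 0.111111 + 0.006944 + 0.006944 + 0.006944 + 0.006944 + 0.006944 + 0.006944 + 0.006944 + 0.006944 = 0.166667.
So 1/D = 6.0000, i.e. 6.00 to 2 decimal places.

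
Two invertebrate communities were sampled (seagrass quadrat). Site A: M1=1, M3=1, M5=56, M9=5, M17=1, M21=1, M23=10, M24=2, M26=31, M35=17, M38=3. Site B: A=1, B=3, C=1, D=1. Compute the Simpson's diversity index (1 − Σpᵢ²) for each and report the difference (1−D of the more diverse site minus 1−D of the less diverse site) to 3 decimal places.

0.057

Site A: N=128, proportions 0.007812, 0.007812, 0.4375, 0.039062, 0.007812, 0.007812, 0.078125, 0.015625, 0.242188, 0.132812, 0.023438, giving 1−D = 0.723633 (working shown to 6 dp, full precision carried).
Site B: N=6, proportions 0.166667, 0.5, 0.166667, 0.166667, giving 1−D = 0.666667.
Difference = |0.723633 − 0.666667| = 0.056966, i.e. 0.057 to 3 decimal places.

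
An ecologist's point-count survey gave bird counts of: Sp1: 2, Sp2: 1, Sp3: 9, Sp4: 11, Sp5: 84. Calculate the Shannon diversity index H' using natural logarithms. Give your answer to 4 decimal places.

0.7501

Total N = 2+1+9+11+84 = 107, so the proportions are 0.018692, 0.009346, 0.084112, 0.102804, 0.785047 (working shown to 6 dp, full precision carried).
Each pᵢ ln pᵢ term: 0.018692×(-3.979682)=-0.074387, 0.009346×(-4.672829)=-0.043671, 0.084112×(-2.475604)=-0.208228, 0.102804×(-2.274934)=-0.233872, 0.785047×(-0.242012)=-0.189991.
Sum = -0.750149, so H' = 0.7501.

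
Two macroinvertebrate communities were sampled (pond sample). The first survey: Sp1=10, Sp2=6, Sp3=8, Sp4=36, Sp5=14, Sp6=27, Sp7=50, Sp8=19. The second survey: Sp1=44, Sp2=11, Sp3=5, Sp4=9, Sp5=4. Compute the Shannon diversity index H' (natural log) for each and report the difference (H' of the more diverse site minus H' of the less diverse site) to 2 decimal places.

0.67

The first survey: N=170, proportions 0.05882, 0.03529, 0.04706, 0.21176, 0.08235, 0.15882, 0.29412, 0.11176, giving H' = 1.85992 (working shown to 5 dp, full precision carried).
The second survey: N=73, proportions 0.60274, 0.15068, 0.06849, 0.12329, 0.05479, giving H' = 1.19116.
Difference = |1.85992 − 1.19116| = 0.66876, i.e. 0.67 to 2 decimal places.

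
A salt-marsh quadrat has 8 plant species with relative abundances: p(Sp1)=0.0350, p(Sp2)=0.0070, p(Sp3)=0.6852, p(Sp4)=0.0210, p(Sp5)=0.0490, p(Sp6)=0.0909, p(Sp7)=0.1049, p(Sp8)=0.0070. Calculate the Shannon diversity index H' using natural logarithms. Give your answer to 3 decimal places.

1.129

Each pᵢ ln pᵢ term (working shown to 5 dp, full precision carried): 0.035×(-3.35241)=-0.11733, 0.007×(-4.96185)=-0.03473, 0.6852×(-0.37804)=-0.25904, 0.021×(-3.86323)=-0.08113, 0.049×(-3.01593)=-0.14778, 0.0909×(-2.39800)=-0.21798, 0.1049×(-2.25475)=-0.23652, 0.007×(-4.96185)=-0.03473.
Sum = -1.12925, so H' = 1.129.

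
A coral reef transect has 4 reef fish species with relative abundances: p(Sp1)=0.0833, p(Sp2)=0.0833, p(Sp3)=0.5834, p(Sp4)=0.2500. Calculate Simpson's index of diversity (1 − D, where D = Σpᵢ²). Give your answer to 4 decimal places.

0.5833

D = 0.0833² + 0.0833² + 0.5834² + 0.25² = 0.006939 + 0.006939 + 0.340356 + 0.062500 = 0.416733 (working shown to 6 dp, full precision carried).
So 1 − D = 0.583267, i.e. 0.5833 to 4 decimal places.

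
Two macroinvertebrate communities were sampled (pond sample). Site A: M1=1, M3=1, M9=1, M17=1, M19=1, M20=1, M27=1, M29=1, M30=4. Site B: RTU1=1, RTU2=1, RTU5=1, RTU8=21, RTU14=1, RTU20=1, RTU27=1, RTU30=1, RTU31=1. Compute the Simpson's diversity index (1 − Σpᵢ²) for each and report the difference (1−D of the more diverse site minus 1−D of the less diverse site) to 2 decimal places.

Site A: N=12, proportions 0.0833, 0.0833, 0.0833, 0.0833, 0.0833, 0.0833, 0.0833, 0.0833, 0.3333, giving 1−D = 0.8333 (working shown to 4 dp, full precision carried).
Site B: N=29, proportions 0.0345, 0.0345, 0.0345, 0.7241, 0.0345, 0.0345, 0.0345, 0.0345, 0.0345, giving 1−D = 0.4661.
Difference = |0.8333 − 0.4661| = 0.3672, i.e. 0.37 to 2 decimal places.

0.37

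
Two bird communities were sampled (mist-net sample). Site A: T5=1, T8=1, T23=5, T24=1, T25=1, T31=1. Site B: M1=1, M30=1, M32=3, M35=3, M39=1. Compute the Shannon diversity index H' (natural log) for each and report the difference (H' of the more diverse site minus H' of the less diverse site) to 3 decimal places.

0.033

Site A: N=10, proportions 0.1, 0.1, 0.5, 0.1, 0.1, 0.1, giving H' = 1.49787 (working shown to 5 dp, full precision carried).
Site B: N=9, proportions 0.11111, 0.11111, 0.33333, 0.33333, 0.11111, giving H' = 1.46482.
Difference = |1.49787 − 1.46482| = 0.03305, i.e. 0.033 to 3 decimal places.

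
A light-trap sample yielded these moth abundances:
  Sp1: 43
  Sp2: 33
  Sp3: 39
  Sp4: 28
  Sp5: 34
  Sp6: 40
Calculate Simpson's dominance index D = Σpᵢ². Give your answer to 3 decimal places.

Total N = 43+33+39+28+34+40 = 217, so the proportions are 0.19816, 0.15207, 0.17972, 0.12903, 0.15668, 0.18433 (working shown to 5 dp, full precision carried).
D = 0.19816² + 0.15207² + 0.17972² + 0.12903² + 0.15668² + 0.18433² = 0.03927 + 0.02313 + 0.03230 + 0.01665 + 0.02455 + 0.03398 = 0.16987.
To 3 decimal places, D = 0.170.

0.170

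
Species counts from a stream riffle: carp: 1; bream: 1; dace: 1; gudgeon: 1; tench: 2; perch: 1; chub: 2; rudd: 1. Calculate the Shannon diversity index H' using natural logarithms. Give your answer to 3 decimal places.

2.025

Total N = 1+1+1+1+2+1+2+1 = 10, so the proportions are 0.1, 0.1, 0.1, 0.1, 0.2, 0.1, 0.2, 0.1 (working shown to 5 dp, full precision carried).
Each pᵢ ln pᵢ term: 0.1×(-2.30259)=-0.23026, 0.1×(-2.30259)=-0.23026, 0.1×(-2.30259)=-0.23026, 0.1×(-2.30259)=-0.23026, 0.2×(-1.60944)=-0.32189, 0.1×(-2.30259)=-0.23026, 0.2×(-1.60944)=-0.32189, 0.1×(-2.30259)=-0.23026.
Sum = -2.02533, so H' = 2.025.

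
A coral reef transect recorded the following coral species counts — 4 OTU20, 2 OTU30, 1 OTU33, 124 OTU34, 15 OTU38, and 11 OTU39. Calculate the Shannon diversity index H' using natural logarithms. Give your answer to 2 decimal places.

0.78

Total N = 4+2+1+124+15+11 = 157, so the proportions are 0.0255, 0.0127, 0.0064, 0.7898, 0.0955, 0.0701 (working shown to 4 dp, full precision carried).
Each pᵢ ln pᵢ term: 0.0255×(-3.6700)=-0.0935, 0.0127×(-4.3631)=-0.0556, 0.0064×(-5.0562)=-0.0322, 0.7898×(-0.2360)=-0.1864, 0.0955×(-2.3482)=-0.2243, 0.0701×(-2.6584)=-0.1863.
Sum = -0.7783, so H' = 0.78.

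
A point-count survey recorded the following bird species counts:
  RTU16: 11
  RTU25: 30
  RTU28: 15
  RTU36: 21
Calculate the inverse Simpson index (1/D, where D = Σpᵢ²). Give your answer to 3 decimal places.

3.515

Total N = 11+30+15+21 = 77, so the proportions are 0.1428571, 0.3896104, 0.1948052, 0.2727273 (working shown to 7 dp, full precision carried).
D = 0.1428571² + 0.3896104² + 0.1948052² + 0.2727273² = 0.0204082 + 0.1517963 + 0.0379491 + 0.0743802 = 0.2845336.
So 1/D = 3.51452, i.e. 3.515 to 3 decimal places.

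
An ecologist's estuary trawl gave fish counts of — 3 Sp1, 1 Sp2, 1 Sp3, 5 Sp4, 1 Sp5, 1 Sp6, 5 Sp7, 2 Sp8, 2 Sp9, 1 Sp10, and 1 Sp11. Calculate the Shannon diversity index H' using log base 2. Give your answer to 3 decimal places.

3.133

Total N = 3+1+1+5+1+1+5+2+2+1+1 = 23, so the proportions are 0.13043, 0.04348, 0.04348, 0.21739, 0.04348, 0.04348, 0.21739, 0.08696, 0.08696, 0.04348, 0.04348 (working shown to 5 dp, full precision carried).
Each pᵢ log₂ pᵢ term: 0.13043×(-2.93860)=-0.38330, 0.04348×(-4.52356)=-0.19668, 0.04348×(-4.52356)=-0.19668, 0.21739×(-2.20163)=-0.47862, 0.04348×(-4.52356)=-0.19668, 0.04348×(-4.52356)=-0.19668, 0.21739×(-2.20163)=-0.47862, 0.08696×(-3.52356)=-0.30640, 0.08696×(-3.52356)=-0.30640, 0.04348×(-4.52356)=-0.19668, 0.04348×(-4.52356)=-0.19668.
Sum = -3.13338, so H' = 3.133.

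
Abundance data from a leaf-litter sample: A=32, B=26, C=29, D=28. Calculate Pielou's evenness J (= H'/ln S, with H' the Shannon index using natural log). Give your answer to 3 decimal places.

0.998

Total N = 32+26+29+28 = 115, so the proportions are 0.27826, 0.22609, 0.25217, 0.24348 (working shown to 5 dp, full precision carried).
H' = −Σ pᵢ ln pᵢ = −((-0.35595) + (-0.33615) + (-0.34740) + (-0.34397)) = 1.38348.
With S = 4 species, ln S = 1.38629, so J = 1.38348/1.38629 = 0.99797, i.e. 0.998 to 3 decimal places.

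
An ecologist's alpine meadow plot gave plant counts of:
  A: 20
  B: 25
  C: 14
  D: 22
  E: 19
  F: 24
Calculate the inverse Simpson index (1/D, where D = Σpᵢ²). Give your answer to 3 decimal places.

5.820

Total N = 20+25+14+22+19+24 = 124, so the proportions are 0.1612903, 0.2016129, 0.1129032, 0.1774194, 0.1532258, 0.1935484 (working shown to 7 dp, full precision carried).
D = 0.1612903² + 0.2016129² + 0.1129032² + 0.1774194² + 0.1532258² + 0.1935484² = 0.0260146 + 0.0406478 + 0.0127471 + 0.0314776 + 0.0234781 + 0.0374610 = 0.1718262.
So 1/D = 5.81983, i.e. 5.820 to 3 decimal places.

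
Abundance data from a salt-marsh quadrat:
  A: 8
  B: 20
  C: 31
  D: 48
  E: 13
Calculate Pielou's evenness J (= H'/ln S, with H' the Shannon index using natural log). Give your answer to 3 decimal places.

0.892

Total N = 8+20+31+48+13 = 120, so the proportions are 0.06667, 0.16667, 0.25833, 0.4, 0.10833 (working shown to 5 dp, full precision carried).
H' = −Σ pᵢ ln pᵢ = −((-0.18054) + (-0.29863) + (-0.34966) + (-0.36652) + (-0.24078)) = 1.43611.
With S = 5 species, ln S = 1.60944, so J = 1.43611/1.60944 = 0.89231, i.e. 0.892 to 3 decimal places.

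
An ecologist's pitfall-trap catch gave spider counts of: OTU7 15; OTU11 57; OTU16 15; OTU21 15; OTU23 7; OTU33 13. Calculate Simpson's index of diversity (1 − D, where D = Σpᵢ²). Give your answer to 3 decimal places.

Total N = 15+57+15+15+7+13 = 122, so the proportions are 0.12295, 0.46721, 0.12295, 0.12295, 0.05738, 0.10656 (working shown to 5 dp, full precision carried).
D = 0.12295² + 0.46721² + 0.12295² + 0.12295² + 0.05738² + 0.10656² = 0.01512 + 0.21829 + 0.01512 + 0.01512 + 0.00329 + 0.01135 = 0.27829.
So 1 − D = 0.72171, i.e. 0.722 to 3 decimal places.

0.722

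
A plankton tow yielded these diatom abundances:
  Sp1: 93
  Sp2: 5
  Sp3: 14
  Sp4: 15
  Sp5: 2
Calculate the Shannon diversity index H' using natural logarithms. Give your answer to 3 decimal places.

0.918

Total N = 93+5+14+15+2 = 129, so the proportions are 0.72093, 0.03876, 0.10853, 0.11628, 0.0155 (working shown to 5 dp, full precision carried).
Each pᵢ ln pᵢ term: 0.72093×(-0.32721)=-0.23590, 0.03876×(-3.25037)=-0.12598, 0.10853×(-2.22076)=-0.24101, 0.11628×(-2.15176)=-0.25020, 0.0155×(-4.16667)=-0.06460.
Sum = -0.91770, so H' = 0.918.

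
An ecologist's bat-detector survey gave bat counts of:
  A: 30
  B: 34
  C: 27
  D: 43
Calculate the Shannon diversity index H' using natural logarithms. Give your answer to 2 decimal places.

Total N = 30+34+27+43 = 134, so the proportions are 0.2239, 0.2537, 0.2015, 0.3209 (working shown to 4 dp, full precision carried).
Each pᵢ ln pᵢ term: 0.2239×(-1.4966)=-0.3351, 0.2537×(-1.3715)=-0.3480, 0.2015×(-1.6020)=-0.3228, 0.3209×(-1.1366)=-0.3647.
Sum = -1.3706, so H' = 1.37.

1.37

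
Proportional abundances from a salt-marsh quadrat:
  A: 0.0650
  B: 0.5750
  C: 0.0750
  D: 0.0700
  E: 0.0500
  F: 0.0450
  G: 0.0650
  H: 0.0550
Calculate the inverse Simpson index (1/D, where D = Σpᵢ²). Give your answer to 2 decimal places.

D = 0.065² + 0.575² + 0.075² + 0.07² + 0.05² + 0.045² + 0.065² + 0.055² = 0.00423 + 0.33062 + 0.00562 + 0.00490 + 0.00250 + 0.00202 + 0.00423 + 0.00302 = 0.35715 (working shown to 5 dp, full precision carried).
So 1/D = 2.7999, i.e. 2.80 to 2 decimal places.

2.80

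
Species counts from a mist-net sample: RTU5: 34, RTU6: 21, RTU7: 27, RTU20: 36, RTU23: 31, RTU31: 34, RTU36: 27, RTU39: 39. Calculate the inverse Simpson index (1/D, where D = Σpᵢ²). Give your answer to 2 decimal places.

7.76

Total N = 34+21+27+36+31+34+27+39 = 249, so the proportions are 0.136546, 0.084337, 0.108434, 0.144578, 0.124498, 0.136546, 0.108434, 0.156627 (working shown to 6 dp, full precision carried).
D = 0.136546² + 0.084337² + 0.108434² + 0.144578² + 0.124498² + 0.136546² + 0.108434² + 0.156627² = 0.018645 + 0.007113 + 0.011758 + 0.020903 + 0.015500 + 0.018645 + 0.011758 + 0.024532 = 0.128853.
So 1/D = 7.7608, i.e. 7.76 to 2 decimal places.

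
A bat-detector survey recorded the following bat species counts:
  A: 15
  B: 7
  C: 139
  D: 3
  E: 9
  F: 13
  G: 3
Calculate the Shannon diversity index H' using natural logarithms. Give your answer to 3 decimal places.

1.010

Total N = 15+7+139+3+9+13+3 = 189, so the proportions are 0.07937, 0.03704, 0.73545, 0.01587, 0.04762, 0.06878, 0.01587 (working shown to 5 dp, full precision carried).
Each pᵢ ln pᵢ term: 0.07937×(-2.53370)=-0.20109, 0.03704×(-3.29584)=-0.12207, 0.73545×(-0.30727)=-0.22598, 0.01587×(-4.14313)=-0.06576, 0.04762×(-3.04452)=-0.14498, 0.06878×(-2.67680)=-0.18412, 0.01587×(-4.14313)=-0.06576.
Sum = -1.00976, so H' = 1.010.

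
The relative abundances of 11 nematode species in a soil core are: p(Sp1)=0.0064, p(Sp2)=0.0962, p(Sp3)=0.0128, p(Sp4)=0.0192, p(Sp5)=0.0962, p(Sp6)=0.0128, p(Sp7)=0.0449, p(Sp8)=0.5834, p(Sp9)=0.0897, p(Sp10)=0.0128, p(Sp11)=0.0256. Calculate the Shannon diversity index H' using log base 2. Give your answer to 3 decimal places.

2.149

Each pᵢ log₂ pᵢ term (working shown to 5 dp, full precision carried): 0.0064×(-7.28771)=-0.04664, 0.0962×(-3.37782)=-0.32495, 0.0128×(-6.28771)=-0.08048, 0.0192×(-5.70275)=-0.10949, 0.0962×(-3.37782)=-0.32495, 0.0128×(-6.28771)=-0.08048, 0.0449×(-4.47714)=-0.20102, 0.5834×(-0.77744)=-0.45356, 0.0897×(-3.47875)=-0.31204, 0.0128×(-6.28771)=-0.08048, 0.0256×(-5.28771)=-0.13537.
Sum = -2.14947, so H' = 2.149.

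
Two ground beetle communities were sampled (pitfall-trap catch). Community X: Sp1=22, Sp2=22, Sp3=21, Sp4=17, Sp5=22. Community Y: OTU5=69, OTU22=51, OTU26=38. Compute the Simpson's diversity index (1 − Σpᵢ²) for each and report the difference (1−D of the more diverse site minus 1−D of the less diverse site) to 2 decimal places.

0.15

Community X: N=104, proportions 0.2115, 0.2115, 0.2019, 0.1635, 0.2115, giving 1−D = 0.7983 (working shown to 4 dp, full precision carried).
Community Y: N=158, proportions 0.4367, 0.3228, 0.2405, giving 1−D = 0.6473.
Difference = |0.7983 − 0.6473| = 0.1510, i.e. 0.15 to 2 decimal places.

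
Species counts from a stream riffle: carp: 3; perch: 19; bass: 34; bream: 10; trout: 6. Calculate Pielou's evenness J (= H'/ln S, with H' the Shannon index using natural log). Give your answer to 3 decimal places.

0.820

Total N = 3+19+34+10+6 = 72, so the proportions are 0.04167, 0.26389, 0.47222, 0.13889, 0.08333 (working shown to 5 dp, full precision carried).
H' = −Σ pᵢ ln pᵢ = −((-0.13242) + (-0.35156) + (-0.35431) + (-0.27418) + (-0.20708)) = 1.31954.
With S = 5 species, ln S = 1.60944, so J = 1.31954/1.60944 = 0.81988, i.e. 0.820 to 3 decimal places.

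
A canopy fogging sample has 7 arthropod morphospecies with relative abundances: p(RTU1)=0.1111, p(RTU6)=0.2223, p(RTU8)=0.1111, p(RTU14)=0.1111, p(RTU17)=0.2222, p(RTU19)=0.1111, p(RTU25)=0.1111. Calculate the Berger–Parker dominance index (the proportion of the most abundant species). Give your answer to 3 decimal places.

0.222

The largest proportion is 0.2223, i.e. d = 0.222 to 3 decimal places.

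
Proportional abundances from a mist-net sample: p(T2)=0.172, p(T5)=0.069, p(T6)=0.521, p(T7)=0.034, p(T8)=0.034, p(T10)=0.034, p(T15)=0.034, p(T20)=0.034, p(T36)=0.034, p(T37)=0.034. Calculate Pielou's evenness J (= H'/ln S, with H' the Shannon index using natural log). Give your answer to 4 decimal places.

H' = −Σ pᵢ ln pᵢ = −((-0.302765) + (-0.184482) + (-0.339695) + (-0.114967) + (-0.114967) + (-0.114967) + (-0.114967) + (-0.114967) + (-0.114967) + (-0.114967)) = 1.631713 (working shown to 6 dp, full precision carried).
With S = 10 species, ln S = 2.302585, so J = 1.631713/2.302585 = 0.708644, i.e. 0.7086 to 4 decimal places.

0.7086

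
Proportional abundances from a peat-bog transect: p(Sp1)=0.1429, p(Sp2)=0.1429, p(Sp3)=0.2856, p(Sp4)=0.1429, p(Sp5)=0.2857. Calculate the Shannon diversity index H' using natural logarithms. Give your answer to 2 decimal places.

Each pᵢ ln pᵢ term (working shown to 4 dp, full precision carried): 0.1429×(-1.9456)=-0.2780, 0.1429×(-1.9456)=-0.2780, 0.2856×(-1.2532)=-0.3579, 0.1429×(-1.9456)=-0.2780, 0.2857×(-1.2528)=-0.3579.
Sum = -1.5499, so H' = 1.55.

1.55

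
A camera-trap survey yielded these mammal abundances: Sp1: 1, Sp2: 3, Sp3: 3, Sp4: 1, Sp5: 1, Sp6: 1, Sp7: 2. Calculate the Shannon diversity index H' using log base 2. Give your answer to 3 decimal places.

2.626

Total N = 1+3+3+1+1+1+2 = 12, so the proportions are 0.08333, 0.25, 0.25, 0.08333, 0.08333, 0.08333, 0.16667 (working shown to 5 dp, full precision carried).
Each pᵢ log₂ pᵢ term: 0.08333×(-3.58496)=-0.29875, 0.25×(-2.00000)=-0.50000, 0.25×(-2.00000)=-0.50000, 0.08333×(-3.58496)=-0.29875, 0.08333×(-3.58496)=-0.29875, 0.08333×(-3.58496)=-0.29875, 0.16667×(-2.58496)=-0.43083.
Sum = -2.62581, so H' = 2.626.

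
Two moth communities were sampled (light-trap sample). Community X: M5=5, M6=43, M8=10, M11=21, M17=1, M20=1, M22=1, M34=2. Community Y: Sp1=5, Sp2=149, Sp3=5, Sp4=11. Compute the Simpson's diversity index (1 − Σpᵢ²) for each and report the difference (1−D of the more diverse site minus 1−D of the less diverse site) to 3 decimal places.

Community X: N=84, proportions 0.059524, 0.511905, 0.119048, 0.25, 0.011905, 0.011905, 0.011905, 0.02381, giving 1−D = 0.656746 (working shown to 6 dp, full precision carried).
Community Y: N=170, proportions 0.029412, 0.876471, 0.029412, 0.064706, giving 1−D = 0.225882.
Difference = |0.656746 − 0.225882| = 0.430864, i.e. 0.431 to 3 decimal places.

0.431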